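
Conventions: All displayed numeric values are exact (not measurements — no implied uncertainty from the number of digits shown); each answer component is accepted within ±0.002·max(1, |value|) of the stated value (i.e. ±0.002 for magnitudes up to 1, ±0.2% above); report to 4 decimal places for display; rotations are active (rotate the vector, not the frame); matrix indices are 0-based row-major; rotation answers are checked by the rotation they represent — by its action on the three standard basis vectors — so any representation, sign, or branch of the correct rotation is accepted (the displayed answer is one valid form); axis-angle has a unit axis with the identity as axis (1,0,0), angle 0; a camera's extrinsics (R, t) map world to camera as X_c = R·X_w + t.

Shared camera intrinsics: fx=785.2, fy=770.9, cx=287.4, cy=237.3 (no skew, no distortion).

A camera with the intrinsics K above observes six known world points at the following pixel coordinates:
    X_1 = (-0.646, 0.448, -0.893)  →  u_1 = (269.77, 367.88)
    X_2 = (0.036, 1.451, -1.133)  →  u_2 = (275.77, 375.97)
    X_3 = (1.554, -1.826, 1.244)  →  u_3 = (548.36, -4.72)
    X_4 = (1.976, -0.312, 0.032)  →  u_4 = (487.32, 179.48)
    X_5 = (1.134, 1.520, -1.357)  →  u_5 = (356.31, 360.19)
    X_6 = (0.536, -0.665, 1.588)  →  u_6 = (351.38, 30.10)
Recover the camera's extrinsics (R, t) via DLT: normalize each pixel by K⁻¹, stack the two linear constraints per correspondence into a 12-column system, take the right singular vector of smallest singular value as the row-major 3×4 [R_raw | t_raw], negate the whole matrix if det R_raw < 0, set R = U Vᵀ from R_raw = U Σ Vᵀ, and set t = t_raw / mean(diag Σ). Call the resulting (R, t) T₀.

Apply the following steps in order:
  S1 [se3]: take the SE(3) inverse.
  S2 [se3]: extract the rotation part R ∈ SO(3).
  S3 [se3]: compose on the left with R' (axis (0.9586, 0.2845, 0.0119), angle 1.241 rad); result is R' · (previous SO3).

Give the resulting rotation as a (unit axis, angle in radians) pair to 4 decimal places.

source (pnp_recover): camera pose = R=[0.7557 -0.5616 -0.3369; -0.2492 0.2291 -0.9410; 0.6057 0.7950 0.0332], t=(0.2900, 0.0201, 6.7009)
after S1 (invert_se3): R=[0.7557 -0.2492 0.6057; -0.5616 0.2291 0.7950; -0.3369 -0.9410 0.0332], t=(-4.2727, -5.1691, -0.1060)
after S2 (rot_of_se3): [0.7557 -0.2492 0.6057; -0.5616 0.2291 0.7950; -0.3369 -0.9410 0.0332]
after S3 (compose_so3): [0.5238 -0.4564 0.7193; 0.2400 0.8892 0.3894; -0.8174 -0.0314 0.5753]

rotation (axis_angle) = ((-0.2420, 0.8838, 0.4005), 1.0540)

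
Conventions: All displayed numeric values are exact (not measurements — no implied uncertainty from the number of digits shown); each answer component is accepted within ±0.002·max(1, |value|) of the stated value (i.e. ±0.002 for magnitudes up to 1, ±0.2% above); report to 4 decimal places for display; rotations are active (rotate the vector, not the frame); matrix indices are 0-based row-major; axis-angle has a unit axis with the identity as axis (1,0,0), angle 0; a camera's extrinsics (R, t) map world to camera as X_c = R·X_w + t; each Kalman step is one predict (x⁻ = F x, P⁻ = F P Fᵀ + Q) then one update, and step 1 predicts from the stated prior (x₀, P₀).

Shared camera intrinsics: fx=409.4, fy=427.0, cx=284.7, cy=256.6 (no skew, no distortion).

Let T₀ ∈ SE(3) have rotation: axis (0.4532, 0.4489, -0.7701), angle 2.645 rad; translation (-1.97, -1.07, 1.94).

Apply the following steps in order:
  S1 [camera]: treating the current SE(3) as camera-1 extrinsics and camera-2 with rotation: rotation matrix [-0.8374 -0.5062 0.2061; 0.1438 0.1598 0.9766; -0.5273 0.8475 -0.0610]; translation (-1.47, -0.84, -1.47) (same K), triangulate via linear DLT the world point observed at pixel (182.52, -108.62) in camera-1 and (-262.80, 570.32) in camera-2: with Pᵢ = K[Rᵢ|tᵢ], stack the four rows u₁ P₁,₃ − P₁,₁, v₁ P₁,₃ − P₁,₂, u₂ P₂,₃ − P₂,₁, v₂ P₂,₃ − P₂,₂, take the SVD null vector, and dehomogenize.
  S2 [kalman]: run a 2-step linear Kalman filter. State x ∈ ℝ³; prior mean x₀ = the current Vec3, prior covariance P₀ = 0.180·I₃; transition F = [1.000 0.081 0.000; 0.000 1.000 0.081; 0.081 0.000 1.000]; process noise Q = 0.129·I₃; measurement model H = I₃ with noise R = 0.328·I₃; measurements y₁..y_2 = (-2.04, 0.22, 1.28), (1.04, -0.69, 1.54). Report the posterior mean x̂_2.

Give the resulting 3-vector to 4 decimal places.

result = (-0.4523, 0.1759, 1.2628)

after S1 (triangulate): (-1.6554, 1.1766, 1.1591)
after S2 (kf_track): (-0.4523, 0.1759, 1.2628)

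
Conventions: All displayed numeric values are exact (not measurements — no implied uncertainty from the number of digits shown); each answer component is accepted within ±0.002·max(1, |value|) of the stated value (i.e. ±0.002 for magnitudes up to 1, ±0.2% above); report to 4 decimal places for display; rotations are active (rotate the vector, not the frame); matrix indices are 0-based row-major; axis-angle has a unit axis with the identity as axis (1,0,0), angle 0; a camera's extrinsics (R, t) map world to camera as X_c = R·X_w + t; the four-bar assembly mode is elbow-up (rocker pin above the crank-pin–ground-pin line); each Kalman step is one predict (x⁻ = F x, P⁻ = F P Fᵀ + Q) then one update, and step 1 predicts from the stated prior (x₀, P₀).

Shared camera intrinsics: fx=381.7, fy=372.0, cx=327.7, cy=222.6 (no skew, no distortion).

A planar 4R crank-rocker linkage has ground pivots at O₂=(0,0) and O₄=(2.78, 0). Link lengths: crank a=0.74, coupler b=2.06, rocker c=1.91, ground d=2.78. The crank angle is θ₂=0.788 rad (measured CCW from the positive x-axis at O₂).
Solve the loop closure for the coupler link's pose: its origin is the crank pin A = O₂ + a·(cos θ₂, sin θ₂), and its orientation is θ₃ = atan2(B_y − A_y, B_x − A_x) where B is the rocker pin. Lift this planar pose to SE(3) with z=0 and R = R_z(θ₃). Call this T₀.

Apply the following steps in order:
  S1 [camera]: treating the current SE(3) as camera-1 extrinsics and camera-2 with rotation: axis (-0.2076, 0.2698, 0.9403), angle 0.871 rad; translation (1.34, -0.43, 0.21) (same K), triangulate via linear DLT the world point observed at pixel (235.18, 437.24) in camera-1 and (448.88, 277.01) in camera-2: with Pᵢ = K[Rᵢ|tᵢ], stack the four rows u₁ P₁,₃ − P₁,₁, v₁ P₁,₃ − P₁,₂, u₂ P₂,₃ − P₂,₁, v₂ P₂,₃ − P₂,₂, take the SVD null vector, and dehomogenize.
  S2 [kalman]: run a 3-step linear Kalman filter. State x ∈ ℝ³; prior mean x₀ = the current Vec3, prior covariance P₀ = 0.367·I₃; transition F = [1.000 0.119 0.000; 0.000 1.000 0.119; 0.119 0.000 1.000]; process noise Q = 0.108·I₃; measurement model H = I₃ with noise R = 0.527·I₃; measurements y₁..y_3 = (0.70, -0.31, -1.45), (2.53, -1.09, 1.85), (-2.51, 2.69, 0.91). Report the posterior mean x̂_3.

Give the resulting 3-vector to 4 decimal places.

result = (-0.2136, 0.9290, 0.9373)

source (fourbar_fk): coupler pose = R=[0.7855 -0.6189 0.0000; 0.6189 0.7855 0.0000; 0.0000 0.0000 1.0000], t=(0.5219, 0.5246, 0.0000)
after S1 (triangulate): (-0.4583, 0.9107, 1.6574)
after S2 (kf_track): (-0.2136, 0.9290, 0.9373)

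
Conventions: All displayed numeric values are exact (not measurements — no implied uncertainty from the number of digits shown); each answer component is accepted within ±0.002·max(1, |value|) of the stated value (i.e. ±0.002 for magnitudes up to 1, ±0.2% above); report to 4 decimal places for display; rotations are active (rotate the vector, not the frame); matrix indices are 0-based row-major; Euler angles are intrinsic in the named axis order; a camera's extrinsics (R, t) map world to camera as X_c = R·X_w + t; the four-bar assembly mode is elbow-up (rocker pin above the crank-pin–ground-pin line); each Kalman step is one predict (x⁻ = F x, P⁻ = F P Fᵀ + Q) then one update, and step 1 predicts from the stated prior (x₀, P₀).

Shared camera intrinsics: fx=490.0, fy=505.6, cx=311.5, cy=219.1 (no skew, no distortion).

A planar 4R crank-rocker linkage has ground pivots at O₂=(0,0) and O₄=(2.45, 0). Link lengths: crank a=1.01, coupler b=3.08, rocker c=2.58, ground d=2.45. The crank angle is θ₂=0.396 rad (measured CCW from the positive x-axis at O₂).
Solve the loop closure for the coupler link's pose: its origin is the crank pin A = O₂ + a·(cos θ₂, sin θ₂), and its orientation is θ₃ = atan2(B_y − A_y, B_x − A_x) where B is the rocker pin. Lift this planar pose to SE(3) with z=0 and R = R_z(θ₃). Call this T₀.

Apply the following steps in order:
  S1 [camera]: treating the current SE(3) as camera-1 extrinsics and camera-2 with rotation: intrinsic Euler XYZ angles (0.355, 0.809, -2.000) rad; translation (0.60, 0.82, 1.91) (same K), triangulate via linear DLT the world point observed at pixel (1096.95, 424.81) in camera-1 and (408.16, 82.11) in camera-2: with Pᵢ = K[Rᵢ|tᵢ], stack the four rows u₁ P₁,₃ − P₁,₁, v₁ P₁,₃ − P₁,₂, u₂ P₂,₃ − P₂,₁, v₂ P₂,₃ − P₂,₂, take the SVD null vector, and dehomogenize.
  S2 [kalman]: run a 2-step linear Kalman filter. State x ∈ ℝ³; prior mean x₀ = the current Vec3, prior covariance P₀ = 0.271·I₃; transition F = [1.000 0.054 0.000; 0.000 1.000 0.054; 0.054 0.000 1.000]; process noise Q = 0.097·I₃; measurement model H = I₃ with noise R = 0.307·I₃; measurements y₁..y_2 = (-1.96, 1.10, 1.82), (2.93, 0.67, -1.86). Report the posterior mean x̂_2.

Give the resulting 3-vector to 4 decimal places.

source (fourbar_fk): coupler pose = R=[0.7384 -0.6744 0.0000; 0.6744 0.7384 0.0000; 0.0000 0.0000 1.0000], t=(0.9318, 0.3896, 0.0000)
after S1 (triangulate): (1.6680, -1.0614, 1.7962)
after S2 (kf_track): (1.1538, 0.4263, 0.1565)

result = (1.1538, 0.4263, 0.1565)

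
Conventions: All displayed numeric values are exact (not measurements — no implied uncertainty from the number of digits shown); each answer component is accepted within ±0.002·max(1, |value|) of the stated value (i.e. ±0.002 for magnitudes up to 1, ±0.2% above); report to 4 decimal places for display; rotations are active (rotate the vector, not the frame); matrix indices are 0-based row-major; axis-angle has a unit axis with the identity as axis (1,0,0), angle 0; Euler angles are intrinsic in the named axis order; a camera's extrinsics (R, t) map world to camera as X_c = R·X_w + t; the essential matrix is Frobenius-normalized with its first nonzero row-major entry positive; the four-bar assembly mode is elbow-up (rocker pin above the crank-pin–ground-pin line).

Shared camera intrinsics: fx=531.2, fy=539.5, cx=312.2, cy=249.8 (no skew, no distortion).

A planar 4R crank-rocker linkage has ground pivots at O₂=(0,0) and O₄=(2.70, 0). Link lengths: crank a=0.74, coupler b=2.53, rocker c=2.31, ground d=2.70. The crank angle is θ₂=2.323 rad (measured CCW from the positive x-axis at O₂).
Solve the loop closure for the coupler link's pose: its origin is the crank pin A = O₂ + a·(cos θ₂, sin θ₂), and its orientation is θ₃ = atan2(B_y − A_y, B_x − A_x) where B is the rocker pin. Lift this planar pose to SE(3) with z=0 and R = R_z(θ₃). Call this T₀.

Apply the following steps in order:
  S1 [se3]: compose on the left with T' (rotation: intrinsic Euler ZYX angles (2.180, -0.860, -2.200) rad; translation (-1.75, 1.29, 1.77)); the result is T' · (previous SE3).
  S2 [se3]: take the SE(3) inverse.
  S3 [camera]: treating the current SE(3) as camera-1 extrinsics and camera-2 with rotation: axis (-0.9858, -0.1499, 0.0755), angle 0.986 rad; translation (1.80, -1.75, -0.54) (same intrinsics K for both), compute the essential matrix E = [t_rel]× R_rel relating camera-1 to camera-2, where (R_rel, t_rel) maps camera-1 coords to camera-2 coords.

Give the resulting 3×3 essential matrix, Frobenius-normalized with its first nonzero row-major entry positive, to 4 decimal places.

matrix = [0.5856 -0.2291 -0.3119; 0.2402 -0.2522 0.6044; 0.0325 0.0137 -0.1396]

source (fourbar_fk): coupler pose = R=[0.8149 -0.5796 0.0000; 0.5796 0.8149 0.0000; 0.0000 0.0000 1.0000], t=(-0.5056, 0.5403, 0.0000)
after S1 (compose_se3): R=[-0.2277 0.3240 -0.9183; 0.9225 0.3737 -0.0969; 0.3118 -0.8691 -0.3840], t=(-1.4899, 1.4729, 1.1018)
after S2 (invert_se3): R=[-0.2277 0.9225 0.3118; 0.3240 0.3737 -0.8691; -0.9183 -0.0969 -0.3840], t=(-2.0415, 0.8898, -0.8024)
after S3 (essential): [0.5856 -0.2291 -0.3119; 0.2402 -0.2522 0.6044; 0.0325 0.0137 -0.1396]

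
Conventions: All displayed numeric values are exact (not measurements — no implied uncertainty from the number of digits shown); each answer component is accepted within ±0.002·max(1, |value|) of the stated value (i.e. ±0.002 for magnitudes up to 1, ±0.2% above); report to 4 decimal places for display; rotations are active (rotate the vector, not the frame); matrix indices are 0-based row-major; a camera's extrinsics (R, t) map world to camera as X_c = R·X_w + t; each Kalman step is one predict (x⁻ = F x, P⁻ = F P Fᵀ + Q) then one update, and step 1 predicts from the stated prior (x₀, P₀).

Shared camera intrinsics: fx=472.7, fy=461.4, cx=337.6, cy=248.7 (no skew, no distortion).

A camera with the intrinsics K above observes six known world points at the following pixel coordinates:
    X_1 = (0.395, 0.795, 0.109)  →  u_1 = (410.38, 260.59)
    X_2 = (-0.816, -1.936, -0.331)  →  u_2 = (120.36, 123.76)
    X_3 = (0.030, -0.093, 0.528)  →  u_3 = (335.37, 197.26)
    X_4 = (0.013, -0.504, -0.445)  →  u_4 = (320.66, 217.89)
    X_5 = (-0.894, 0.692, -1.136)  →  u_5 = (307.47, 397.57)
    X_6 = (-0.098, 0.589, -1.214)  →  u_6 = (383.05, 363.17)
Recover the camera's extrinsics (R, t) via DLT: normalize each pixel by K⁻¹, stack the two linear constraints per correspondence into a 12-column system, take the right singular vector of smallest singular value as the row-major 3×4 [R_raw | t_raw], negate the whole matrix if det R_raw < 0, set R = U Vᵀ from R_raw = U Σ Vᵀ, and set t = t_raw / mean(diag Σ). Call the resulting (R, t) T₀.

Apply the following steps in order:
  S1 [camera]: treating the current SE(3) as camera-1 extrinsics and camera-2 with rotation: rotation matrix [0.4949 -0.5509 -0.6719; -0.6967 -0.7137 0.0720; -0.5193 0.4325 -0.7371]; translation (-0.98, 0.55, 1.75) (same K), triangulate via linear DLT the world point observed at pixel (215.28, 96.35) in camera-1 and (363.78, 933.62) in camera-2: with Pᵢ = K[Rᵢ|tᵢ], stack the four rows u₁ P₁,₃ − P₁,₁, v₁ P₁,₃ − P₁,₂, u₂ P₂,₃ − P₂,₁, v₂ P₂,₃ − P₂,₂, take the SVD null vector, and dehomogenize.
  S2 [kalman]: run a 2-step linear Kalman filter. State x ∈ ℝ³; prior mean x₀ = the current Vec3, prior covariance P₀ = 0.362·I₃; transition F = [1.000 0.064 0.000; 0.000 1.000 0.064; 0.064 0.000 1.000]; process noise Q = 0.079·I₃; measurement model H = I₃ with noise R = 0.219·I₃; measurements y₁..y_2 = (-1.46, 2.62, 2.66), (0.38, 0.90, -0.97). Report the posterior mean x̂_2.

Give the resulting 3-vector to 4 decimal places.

source (pnp_recover): camera pose = R=[0.8654 0.4907 -0.1016; -0.4534 0.6804 -0.5757; -0.2133 0.5443 0.8113], t=(0.0500, -0.1700, 4.5703)
after S1 (triangulate): (-0.1399, -1.7301, -0.2465)
after S2 (kf_track): (-0.2901, 1.0800, 0.3395)

result = (-0.2901, 1.0800, 0.3395)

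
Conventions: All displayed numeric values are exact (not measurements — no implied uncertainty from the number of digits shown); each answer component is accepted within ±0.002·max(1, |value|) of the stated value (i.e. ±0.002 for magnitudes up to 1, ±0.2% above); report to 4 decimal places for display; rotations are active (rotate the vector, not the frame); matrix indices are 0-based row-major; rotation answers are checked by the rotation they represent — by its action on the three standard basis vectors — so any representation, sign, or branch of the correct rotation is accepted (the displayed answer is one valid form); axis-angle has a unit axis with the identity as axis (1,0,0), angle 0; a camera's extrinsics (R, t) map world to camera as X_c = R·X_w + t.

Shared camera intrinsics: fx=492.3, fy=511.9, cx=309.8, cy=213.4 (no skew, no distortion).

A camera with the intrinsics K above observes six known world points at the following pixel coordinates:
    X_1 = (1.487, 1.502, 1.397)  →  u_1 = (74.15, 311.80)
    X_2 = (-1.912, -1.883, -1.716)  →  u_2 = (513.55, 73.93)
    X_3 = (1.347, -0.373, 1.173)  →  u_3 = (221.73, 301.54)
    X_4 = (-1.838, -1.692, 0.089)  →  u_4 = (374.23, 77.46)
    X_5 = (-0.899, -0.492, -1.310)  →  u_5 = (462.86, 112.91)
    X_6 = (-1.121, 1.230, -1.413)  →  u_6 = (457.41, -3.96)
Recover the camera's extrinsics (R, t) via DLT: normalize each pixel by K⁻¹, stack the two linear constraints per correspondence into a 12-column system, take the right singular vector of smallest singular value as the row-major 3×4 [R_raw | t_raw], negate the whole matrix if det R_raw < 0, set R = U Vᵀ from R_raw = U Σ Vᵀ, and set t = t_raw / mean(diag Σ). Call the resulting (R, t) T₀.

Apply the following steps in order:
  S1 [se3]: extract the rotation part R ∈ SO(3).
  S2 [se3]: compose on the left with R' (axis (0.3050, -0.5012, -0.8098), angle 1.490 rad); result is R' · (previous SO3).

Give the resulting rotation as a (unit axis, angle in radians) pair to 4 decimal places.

rotation (axis_angle) = ((-0.8558, -0.5165, -0.0284), 1.6014)

source (pnp_recover): camera pose = R=[-0.1370 -0.3801 -0.9147; 0.9824 -0.1702 -0.0764; -0.1266 -0.9091 0.3968], t=(0.0900, -0.3100, 5.1004)
after S1 (rot_of_se3): [-0.1370 -0.3801 -0.9147; 0.9824 -0.1702 -0.0764; -0.1266 -0.9091 0.3968]
after S2 (compose_so3): [0.7242 0.4840 -0.4913; 0.4272 0.2444 0.8705; 0.5413 -0.8403 -0.0298]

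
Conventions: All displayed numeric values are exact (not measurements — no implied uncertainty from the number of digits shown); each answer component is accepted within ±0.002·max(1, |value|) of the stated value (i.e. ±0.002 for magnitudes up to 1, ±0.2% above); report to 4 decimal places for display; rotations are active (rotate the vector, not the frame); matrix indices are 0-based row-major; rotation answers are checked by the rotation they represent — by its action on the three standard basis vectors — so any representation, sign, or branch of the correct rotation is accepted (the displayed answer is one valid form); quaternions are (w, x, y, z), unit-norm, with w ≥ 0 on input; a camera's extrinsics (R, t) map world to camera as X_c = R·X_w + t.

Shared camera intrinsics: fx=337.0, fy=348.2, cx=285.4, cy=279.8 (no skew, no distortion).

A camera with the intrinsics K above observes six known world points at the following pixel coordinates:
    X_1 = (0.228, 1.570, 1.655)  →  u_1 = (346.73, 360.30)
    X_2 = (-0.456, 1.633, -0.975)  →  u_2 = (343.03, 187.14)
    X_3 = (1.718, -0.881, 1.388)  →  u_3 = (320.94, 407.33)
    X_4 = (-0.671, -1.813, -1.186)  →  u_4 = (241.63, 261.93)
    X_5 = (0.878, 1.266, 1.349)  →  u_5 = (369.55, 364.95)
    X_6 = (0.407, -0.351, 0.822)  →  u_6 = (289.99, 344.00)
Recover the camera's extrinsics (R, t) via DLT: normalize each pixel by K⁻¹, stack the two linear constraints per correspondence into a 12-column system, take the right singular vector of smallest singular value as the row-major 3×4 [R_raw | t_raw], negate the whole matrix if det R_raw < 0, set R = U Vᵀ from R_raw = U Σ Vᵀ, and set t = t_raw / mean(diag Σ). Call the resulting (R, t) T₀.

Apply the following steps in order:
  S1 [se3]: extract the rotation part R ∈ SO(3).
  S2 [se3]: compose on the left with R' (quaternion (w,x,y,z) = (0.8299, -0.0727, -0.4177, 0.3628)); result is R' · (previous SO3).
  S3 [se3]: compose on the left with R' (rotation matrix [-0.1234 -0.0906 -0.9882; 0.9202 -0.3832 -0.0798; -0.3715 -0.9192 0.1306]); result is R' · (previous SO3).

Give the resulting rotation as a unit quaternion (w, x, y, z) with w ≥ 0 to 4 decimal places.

rotation (quat) = (0.4260, -0.2088, 0.8509, -0.2256)

source (pnp_recover): camera pose = R=[0.8014 0.5391 -0.2591; 0.5050 -0.3777 0.7761; 0.3205 -0.7528 -0.5749], t=(0.1600, 0.1602, 6.2412)
after S1 (rot_of_se3): [0.8014 0.5391 -0.2591; 0.5050 -0.3777 0.7761; 0.3205 -0.7528 -0.5749]
after S2 (compose_so3): [-0.2017 0.9751 -0.0918; 0.8395 0.2204 0.4967; 0.5046 0.0231 -0.8630]
after S3 (compose_so3): [-0.5498 -0.1631 0.8192; -0.5475 0.8110 -0.2060; -0.6308 -0.5618 -0.5352]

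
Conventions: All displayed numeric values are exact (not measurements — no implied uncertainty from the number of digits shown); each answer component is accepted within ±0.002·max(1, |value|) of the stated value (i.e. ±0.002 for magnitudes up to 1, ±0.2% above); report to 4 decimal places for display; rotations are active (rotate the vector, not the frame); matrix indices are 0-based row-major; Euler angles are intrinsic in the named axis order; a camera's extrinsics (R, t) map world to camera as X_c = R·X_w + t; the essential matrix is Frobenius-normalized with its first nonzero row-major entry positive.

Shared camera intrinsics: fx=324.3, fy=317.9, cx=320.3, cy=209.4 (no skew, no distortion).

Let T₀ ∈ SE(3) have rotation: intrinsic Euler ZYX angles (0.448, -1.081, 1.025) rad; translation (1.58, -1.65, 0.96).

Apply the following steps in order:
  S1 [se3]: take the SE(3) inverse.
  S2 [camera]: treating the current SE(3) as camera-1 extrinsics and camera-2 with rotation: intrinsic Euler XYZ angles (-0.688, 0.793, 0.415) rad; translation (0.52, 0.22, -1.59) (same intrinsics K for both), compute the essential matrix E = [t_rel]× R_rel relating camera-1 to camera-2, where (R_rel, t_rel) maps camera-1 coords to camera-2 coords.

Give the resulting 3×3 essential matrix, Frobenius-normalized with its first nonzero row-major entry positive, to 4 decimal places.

after S1 (invert_se3): R=[0.4240 0.2038 0.8824; -0.9046 0.1412 0.4021; -0.0426 -0.9688 0.2442], t=(-1.1808, 1.2763, -1.7656)
after S2 (essential): [0.1726 -0.0367 -0.3751; -0.3493 -0.3699 -0.4442; 0.4807 0.1577 -0.3406]

matrix = [0.1726 -0.0367 -0.3751; -0.3493 -0.3699 -0.4442; 0.4807 0.1577 -0.3406]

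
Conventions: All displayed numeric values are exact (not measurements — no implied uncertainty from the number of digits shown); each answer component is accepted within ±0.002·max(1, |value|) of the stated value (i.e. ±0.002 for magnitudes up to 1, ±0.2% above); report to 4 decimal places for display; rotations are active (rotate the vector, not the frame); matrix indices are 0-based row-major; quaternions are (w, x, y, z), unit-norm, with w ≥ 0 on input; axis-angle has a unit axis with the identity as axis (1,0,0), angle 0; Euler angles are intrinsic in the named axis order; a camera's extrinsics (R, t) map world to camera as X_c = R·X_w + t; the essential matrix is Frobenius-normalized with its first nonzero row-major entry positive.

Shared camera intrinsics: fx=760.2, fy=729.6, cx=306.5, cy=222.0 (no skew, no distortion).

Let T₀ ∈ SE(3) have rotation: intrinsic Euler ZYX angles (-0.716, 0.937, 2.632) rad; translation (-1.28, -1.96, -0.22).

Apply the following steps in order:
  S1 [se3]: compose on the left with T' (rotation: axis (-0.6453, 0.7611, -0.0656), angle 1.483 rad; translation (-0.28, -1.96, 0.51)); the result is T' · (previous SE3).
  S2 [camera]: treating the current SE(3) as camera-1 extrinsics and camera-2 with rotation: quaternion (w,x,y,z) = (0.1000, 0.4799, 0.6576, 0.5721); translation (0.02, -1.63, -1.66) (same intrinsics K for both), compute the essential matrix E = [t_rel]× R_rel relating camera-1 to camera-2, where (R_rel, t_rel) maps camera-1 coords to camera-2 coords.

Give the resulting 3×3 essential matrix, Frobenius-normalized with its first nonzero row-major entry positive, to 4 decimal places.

matrix = [0.6796 0.0131 0.1480; -0.1741 0.3517 0.3976; -0.0194 -0.2833 -0.3512]

after S1 (compose_se3): R=[-0.2844 0.4517 -0.8456; -0.9502 -0.2503 0.1858; -0.1277 0.8563 0.5004], t=(-0.3037, -2.6419, 2.7601)
after S2 (essential): [0.6796 0.0131 0.1480; -0.1741 0.3517 0.3976; -0.0194 -0.2833 -0.3512]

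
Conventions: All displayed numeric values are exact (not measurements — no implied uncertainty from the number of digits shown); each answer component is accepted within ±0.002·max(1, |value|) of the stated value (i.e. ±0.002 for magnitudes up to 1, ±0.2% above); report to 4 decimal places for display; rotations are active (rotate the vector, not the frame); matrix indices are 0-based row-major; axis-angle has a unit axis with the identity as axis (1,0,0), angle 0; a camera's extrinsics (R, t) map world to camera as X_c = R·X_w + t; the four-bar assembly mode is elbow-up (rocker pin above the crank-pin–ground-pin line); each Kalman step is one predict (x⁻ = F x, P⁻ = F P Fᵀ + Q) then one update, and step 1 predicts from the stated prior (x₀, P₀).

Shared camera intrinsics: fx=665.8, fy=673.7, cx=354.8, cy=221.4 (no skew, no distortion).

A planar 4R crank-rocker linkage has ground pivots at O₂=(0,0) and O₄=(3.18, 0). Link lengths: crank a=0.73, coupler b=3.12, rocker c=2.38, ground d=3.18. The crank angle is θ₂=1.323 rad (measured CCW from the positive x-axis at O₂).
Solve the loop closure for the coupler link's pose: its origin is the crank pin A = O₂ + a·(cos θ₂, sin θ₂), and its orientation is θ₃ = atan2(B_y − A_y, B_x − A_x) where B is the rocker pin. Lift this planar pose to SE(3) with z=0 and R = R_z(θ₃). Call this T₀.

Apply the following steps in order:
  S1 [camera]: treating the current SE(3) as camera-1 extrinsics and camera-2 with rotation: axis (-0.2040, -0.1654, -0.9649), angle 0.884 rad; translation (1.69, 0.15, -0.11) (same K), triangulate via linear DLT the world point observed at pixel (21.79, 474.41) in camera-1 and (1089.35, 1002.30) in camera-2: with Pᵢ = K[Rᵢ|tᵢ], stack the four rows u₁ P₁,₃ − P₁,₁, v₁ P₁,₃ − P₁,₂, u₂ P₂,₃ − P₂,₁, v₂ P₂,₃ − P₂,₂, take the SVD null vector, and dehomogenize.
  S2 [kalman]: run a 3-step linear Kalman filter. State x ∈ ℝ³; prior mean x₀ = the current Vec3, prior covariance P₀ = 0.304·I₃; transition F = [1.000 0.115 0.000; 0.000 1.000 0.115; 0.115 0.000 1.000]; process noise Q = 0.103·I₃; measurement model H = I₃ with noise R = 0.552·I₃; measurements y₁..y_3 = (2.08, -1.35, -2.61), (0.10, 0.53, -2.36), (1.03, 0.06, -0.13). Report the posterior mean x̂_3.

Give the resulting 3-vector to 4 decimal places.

source (fourbar_fk): coupler pose = R=[0.8495 -0.5277 0.0000; 0.5277 0.8495 0.0000; 0.0000 0.0000 1.0000], t=(0.1790, 0.7077, 0.0000)
after S1 (triangulate): (-0.8852, 0.4182, 1.5866)
after S2 (kf_track): (0.5042, -0.0231, -0.6471)

result = (0.5042, -0.0231, -0.6471)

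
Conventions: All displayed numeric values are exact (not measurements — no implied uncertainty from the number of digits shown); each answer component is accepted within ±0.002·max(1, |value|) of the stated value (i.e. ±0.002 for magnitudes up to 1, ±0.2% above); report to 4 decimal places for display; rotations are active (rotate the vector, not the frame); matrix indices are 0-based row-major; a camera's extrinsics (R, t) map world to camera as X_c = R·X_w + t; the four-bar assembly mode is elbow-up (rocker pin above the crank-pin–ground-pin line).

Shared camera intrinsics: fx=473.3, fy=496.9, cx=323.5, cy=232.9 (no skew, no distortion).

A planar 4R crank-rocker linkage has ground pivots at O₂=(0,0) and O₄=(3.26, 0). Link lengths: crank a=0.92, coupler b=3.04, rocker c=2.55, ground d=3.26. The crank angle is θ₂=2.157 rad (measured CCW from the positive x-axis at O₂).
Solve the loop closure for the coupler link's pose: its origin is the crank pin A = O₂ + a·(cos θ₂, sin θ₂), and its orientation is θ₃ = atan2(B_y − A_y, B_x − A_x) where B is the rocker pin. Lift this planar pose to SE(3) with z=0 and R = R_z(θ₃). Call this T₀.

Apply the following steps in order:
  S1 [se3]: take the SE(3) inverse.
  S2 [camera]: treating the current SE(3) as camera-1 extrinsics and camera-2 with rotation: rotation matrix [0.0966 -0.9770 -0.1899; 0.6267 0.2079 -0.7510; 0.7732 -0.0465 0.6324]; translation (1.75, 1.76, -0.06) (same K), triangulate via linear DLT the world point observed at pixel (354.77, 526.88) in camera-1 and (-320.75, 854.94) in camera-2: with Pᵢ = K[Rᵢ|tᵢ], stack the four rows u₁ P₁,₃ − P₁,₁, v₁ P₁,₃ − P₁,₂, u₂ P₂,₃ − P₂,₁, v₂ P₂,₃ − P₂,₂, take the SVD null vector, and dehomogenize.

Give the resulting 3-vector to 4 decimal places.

result = (-0.9091, 1.6837, 1.6811)

source (fourbar_fk): coupler pose = R=[0.8665 -0.4991 0.0000; 0.4991 0.8665 0.0000; 0.0000 0.0000 1.0000], t=(-0.5089, 0.7664, 0.0000)
after S1 (invert_se3): R=[0.8665 0.4991 0.0000; -0.4991 0.8665 0.0000; 0.0000 0.0000 1.0000], t=(0.0585, -0.9181, 0.0000)
after S2 (triangulate): (-0.9091, 1.6837, 1.6811)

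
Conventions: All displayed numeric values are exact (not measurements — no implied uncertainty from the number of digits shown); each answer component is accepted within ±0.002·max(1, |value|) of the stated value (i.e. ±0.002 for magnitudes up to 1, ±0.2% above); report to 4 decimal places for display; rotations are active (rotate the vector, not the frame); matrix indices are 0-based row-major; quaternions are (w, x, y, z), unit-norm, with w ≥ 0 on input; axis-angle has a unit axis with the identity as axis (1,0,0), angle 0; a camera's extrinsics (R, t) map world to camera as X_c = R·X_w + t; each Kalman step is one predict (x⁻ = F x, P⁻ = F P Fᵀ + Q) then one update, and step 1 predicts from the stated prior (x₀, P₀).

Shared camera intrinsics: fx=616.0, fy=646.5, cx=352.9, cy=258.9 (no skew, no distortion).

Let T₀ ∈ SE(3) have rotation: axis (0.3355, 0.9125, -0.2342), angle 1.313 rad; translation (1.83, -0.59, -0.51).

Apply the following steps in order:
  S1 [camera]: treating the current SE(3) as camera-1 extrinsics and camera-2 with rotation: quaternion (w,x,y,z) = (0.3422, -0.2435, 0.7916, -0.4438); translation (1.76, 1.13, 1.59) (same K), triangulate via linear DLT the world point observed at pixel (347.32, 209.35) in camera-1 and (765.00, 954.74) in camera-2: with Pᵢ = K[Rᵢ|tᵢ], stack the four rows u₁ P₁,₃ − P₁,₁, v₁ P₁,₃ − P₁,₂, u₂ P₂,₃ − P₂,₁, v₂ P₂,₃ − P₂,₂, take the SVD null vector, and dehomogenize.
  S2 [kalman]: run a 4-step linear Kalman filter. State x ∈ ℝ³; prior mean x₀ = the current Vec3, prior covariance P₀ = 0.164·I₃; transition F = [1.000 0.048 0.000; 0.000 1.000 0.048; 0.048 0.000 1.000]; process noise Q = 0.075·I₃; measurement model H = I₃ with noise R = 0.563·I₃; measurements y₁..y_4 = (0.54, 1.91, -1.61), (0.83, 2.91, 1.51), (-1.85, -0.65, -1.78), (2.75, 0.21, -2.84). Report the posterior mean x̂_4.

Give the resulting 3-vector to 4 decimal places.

after S1 (triangulate): (-1.8257, -0.1588, -1.3915)
after S2 (kf_track): (0.2206, 0.4516, -1.5430)

result = (0.2206, 0.4516, -1.5430)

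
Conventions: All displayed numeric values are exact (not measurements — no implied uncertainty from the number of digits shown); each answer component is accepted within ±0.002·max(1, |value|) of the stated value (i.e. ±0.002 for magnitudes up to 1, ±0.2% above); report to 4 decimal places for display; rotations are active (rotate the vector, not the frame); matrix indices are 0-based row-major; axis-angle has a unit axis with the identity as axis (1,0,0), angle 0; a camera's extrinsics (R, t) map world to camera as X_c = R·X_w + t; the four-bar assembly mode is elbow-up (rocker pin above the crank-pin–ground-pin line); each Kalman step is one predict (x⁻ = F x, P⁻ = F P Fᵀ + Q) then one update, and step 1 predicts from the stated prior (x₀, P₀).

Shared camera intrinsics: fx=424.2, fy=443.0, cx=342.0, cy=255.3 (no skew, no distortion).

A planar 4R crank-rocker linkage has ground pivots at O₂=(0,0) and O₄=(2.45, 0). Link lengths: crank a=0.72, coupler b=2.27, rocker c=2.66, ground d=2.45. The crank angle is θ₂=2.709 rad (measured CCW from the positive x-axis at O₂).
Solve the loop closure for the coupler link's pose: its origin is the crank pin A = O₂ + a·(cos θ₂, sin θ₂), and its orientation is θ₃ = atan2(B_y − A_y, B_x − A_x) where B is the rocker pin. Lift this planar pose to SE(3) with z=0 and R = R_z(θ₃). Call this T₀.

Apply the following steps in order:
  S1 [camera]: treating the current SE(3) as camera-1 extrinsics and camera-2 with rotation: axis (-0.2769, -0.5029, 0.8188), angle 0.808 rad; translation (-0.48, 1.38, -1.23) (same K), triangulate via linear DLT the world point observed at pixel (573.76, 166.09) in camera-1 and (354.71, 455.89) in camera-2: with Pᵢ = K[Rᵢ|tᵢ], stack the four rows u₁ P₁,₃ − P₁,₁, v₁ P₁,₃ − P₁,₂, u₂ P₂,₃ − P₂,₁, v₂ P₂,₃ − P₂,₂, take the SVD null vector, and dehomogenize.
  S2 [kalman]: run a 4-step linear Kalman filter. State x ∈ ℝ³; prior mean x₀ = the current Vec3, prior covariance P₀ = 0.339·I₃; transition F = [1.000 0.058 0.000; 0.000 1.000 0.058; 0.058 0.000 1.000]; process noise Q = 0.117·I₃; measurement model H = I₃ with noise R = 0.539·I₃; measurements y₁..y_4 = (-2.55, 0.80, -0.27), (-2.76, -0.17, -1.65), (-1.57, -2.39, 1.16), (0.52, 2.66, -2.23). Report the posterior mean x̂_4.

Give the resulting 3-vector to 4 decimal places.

source (fourbar_fk): coupler pose = R=[0.6292 -0.7772 0.0000; 0.7772 0.6292 0.0000; 0.0000 0.0000 1.0000], t=(-0.6537, 0.3018, 0.0000)
after S1 (triangulate): (0.5247, -1.7225, 1.8582)
after S2 (kf_track): (-0.8786, 0.2794, -0.6604)

result = (-0.8786, 0.2794, -0.6604)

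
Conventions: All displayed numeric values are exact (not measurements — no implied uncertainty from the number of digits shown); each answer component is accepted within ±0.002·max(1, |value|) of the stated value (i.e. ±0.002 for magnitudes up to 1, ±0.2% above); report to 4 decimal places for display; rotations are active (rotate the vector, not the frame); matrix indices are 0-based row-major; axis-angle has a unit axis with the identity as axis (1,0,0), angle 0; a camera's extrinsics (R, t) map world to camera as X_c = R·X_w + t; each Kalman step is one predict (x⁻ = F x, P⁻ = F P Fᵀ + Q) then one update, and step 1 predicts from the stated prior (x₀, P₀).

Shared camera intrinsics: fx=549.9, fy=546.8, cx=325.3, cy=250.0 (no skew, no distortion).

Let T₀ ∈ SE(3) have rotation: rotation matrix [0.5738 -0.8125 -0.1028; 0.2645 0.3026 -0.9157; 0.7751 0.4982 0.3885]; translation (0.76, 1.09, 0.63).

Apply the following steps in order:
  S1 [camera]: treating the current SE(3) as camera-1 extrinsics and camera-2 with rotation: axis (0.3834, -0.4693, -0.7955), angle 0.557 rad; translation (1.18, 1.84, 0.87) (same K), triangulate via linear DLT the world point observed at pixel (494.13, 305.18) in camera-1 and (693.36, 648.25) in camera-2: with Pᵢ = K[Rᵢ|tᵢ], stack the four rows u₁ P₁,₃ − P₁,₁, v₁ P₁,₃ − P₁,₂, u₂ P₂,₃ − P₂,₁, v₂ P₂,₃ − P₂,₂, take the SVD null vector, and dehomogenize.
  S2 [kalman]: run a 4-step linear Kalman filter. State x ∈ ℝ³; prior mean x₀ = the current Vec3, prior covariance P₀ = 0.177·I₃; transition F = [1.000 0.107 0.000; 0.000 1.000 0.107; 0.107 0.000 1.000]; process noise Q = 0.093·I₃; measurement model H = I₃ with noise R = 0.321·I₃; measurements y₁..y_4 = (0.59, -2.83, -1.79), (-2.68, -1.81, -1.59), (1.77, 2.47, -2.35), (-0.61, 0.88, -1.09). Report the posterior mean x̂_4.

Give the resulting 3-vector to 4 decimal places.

result = (-0.1166, 0.3741, -1.2280)

after S1 (triangulate): (0.7408, 0.5317, 1.3599)
after S2 (kf_track): (-0.1166, 0.3741, -1.2280)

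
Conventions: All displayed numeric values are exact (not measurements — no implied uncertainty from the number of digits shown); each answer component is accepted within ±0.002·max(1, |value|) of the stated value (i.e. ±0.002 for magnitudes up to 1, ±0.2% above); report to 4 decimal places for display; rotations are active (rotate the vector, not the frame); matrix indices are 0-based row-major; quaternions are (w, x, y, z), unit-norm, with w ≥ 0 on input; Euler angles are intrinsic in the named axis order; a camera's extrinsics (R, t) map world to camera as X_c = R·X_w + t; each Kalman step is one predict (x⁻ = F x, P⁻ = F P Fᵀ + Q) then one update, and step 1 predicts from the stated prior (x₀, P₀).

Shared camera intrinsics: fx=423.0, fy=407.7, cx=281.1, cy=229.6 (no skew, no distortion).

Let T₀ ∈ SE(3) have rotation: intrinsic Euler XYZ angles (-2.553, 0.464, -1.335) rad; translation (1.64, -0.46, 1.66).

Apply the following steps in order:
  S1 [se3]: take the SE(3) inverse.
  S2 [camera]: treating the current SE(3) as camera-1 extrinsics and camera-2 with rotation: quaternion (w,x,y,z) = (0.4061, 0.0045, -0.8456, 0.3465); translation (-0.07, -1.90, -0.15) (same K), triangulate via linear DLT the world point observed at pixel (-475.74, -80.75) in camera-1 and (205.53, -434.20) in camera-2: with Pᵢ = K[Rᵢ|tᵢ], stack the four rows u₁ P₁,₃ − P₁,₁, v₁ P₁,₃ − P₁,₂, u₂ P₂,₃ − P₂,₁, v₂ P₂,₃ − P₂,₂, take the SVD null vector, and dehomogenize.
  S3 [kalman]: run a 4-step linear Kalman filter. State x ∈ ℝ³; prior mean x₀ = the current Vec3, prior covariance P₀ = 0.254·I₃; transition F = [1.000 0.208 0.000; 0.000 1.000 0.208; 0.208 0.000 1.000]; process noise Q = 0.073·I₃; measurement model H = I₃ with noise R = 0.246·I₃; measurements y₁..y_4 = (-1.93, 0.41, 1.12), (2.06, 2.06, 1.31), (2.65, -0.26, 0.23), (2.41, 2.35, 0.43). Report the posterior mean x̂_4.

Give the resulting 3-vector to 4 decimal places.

result = (2.0505, 1.4547, 0.9123)

after S1 (invert_se3): R=[0.2089 0.7507 0.6268; 0.8695 -0.4359 0.2322; 0.4475 0.4965 -0.7438], t=(-1.0378, -2.0120, 0.7291)
after S2 (triangulate): (1.0523, -0.9744, -0.3804)
after S3 (kf_track): (2.0505, 1.4547, 0.9123)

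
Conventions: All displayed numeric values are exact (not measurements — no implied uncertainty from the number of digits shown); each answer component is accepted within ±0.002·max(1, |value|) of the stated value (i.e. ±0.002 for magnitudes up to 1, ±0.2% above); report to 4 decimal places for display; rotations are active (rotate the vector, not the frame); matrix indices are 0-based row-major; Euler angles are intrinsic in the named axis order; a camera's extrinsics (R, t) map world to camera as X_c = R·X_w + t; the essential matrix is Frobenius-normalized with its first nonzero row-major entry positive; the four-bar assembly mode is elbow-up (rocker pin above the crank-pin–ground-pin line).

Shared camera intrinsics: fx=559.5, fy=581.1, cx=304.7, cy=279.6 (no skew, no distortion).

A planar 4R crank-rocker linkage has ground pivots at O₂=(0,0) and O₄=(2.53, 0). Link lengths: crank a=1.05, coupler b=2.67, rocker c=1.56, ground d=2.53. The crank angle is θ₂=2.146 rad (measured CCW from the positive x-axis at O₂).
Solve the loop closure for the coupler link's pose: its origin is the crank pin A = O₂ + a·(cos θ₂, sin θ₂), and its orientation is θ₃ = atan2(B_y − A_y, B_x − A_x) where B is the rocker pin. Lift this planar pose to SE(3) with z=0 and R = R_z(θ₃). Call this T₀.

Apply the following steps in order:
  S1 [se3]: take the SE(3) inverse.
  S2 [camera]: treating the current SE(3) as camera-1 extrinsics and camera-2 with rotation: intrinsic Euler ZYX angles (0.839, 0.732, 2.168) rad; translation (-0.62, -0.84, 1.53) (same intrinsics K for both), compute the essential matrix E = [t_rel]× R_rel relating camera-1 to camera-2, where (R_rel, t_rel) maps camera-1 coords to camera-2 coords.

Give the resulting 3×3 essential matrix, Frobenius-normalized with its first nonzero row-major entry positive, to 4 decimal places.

source (fourbar_fk): coupler pose = R=[0.9747 -0.2236 0.0000; 0.2236 0.9747 0.0000; 0.0000 0.0000 1.0000], t=(-0.5712, 0.8810, 0.0000)
after S1 (invert_se3): R=[0.9747 0.2236 0.0000; -0.2236 0.9747 0.0000; 0.0000 0.0000 1.0000], t=(0.3597, -0.9865, 0.0000)
after S2 (essential): [0.1998 0.1629 -0.6562; -0.3952 -0.4618 -0.2104; -0.1641 -0.1978 -0.1526]

matrix = [0.1998 0.1629 -0.6562; -0.3952 -0.4618 -0.2104; -0.1641 -0.1978 -0.1526]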